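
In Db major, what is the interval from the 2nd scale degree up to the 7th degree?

Spelling Db major: Db Eb F Gb Ab Bb C.
That puts Eb below C.
From Eb to C is 9 semitones, exactly the major sixth.

M6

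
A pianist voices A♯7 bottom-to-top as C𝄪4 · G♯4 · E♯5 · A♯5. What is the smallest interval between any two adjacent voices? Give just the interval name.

Adjacent intervals: C𝄪4→G♯4 = diminished fifth; G♯4→E♯5 = major sixth; E♯5→A♯5 = perfect fourth.
The smallest is E♯5 to A♯5, a perfect fourth (5 semitones).

perfect fourth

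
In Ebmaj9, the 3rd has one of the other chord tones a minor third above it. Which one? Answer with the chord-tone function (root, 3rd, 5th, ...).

5th

Ebmaj9 (Eb major ninth) is spelled Eb–G–Bb–D–F.
The 3rd is G. A minor third above G is Bb.
Bb is the chord's 5th.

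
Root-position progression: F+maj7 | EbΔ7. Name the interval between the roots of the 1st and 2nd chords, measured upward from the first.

The roots are F and Eb.
7 letter names make it a seventh; at 10 semitones (a half step narrower than major) the quality is minor.

minor 7th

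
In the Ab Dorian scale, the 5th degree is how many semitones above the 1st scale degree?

The scale is Ab Bb Cb Db Eb F Gb.
Ab up to Eb is a perfect fifth — 7 semitones.

7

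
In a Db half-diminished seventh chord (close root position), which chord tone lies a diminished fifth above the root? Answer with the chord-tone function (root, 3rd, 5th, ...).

5th

The chord tones of Dbø7 (Db half-diminished seventh) are Db–Fb–Abb–Cb.
The root is Db. A diminished fifth above Db is Abb.
Abb is the chord's 5th.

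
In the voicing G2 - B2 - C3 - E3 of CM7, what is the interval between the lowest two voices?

M3

Those voices are G2 and B2.
Counting 3 letters and 4 half steps from G gives a major third.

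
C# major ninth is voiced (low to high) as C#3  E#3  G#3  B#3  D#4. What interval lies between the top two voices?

minor third

Those voices are B#3 and D#4.
B# up to D# is 3 semitones, a half step narrower than a major third, so the interval is minor.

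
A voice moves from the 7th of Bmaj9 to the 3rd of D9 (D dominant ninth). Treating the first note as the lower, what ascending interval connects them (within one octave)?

m6

Bmaj9 has A# as its 7th, and D9 (D dominant ninth) has F# as its 3rd.
From A# to F#: 8 semitones over a sixth = minor.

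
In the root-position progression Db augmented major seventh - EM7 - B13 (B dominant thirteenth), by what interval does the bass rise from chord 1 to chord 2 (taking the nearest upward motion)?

The roots are Db and E.
From Db to E: 3 semitones over a second = augmented.

augmented second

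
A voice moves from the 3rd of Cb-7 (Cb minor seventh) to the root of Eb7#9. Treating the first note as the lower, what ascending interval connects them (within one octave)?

The 3rd of Cb-7 (Cb minor seventh) is Ebb; the root of Eb7#9 is Eb.
1 letter names make it a unison; at 1 semitone (a half step wider than perfect) the quality is augmented.

augmented unison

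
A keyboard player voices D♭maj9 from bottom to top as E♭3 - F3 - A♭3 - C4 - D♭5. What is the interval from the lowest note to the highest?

minor fourteenth

The outer voices are E♭3 and D♭5.
14 letter names make it a fourteenth; at 22 semitones (a half step narrower than major) the quality is minor.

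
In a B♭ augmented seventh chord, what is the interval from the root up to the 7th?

minor seventh

B♭+7 (B♭ augmented seventh): B♭, D, F♯, A♭.
The root is B♭ and the 7th is A♭.
From B♭ to A♭: 10 semitones over a seventh = minor.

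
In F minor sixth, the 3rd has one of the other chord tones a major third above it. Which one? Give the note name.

Fmin6 is spelled F-Ab-C-D.
The 3rd is Ab. A major third above Ab is C.
C is the chord's 5th.

C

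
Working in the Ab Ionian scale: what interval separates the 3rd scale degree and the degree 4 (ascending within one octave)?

The scale runs Ab Bb C Db Eb F G.
So we need the interval from C up to Db.
C up to Db is 1 semitone, a half step narrower than a major second, so the interval is minor.

minor 2nd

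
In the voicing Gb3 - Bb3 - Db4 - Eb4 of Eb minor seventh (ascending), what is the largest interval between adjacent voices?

Adjacent intervals: Gb3→Bb3 = major third; Bb3→Db4 = minor third; Db4→Eb4 = major second.
The largest is Gb3 to Bb3, a major third (4 semitones).

major 3rd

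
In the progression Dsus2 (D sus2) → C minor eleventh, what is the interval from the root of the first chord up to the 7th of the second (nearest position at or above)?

The root of Dsus2 (D sus2) is D; the 7th of C minor eleventh is B♭.
From D to B♭: 8 semitones over a sixth = minor.

minor 6th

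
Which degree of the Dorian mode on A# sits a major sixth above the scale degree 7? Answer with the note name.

E#

The scale is A# B# C# D# E# F## G#.
The scale degree 7 is G#; a major sixth above that is E# — scale degree 5.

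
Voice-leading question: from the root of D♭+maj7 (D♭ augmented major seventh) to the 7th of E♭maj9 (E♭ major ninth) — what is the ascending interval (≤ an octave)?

augmented 1st

The root of D♭+maj7 (D♭ augmented major seventh) is D♭; the 7th of E♭maj9 (E♭ major ninth) is D.
D♭ up to D is 1 semitone, a half step wider than a perfect unison, so the interval is augmented.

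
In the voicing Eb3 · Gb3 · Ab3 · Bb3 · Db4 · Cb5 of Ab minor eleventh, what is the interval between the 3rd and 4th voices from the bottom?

major second

Those voices are Ab3 and Bb3.
Ab up to Bb spans 2 letter names and 2 semitones — a major second.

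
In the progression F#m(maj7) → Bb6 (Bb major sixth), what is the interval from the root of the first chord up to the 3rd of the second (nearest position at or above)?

m6

The root of F#m(maj7) is F#; the 3rd of Bb6 (Bb major sixth) is D.
From F# to D: 8 semitones over a sixth = minor.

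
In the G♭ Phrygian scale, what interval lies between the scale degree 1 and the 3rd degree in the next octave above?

The scale runs G♭ A𝄫 B𝄫 C♭ D♭ E𝄫 F♭.
So we need the interval from G♭ up to B𝄫.
From G♭ to B𝄫: 15 semitones over a tenth = minor.

minor tenth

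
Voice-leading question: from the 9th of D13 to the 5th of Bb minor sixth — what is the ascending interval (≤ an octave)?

minor 2nd

D13 has E as its 9th, and Bb minor sixth has F as its 5th.
E up to F is 1 semitone, a half step narrower than a major second, so the interval is minor.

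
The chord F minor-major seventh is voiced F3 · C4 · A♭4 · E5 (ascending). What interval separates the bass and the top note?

The outer voices are F3 and E5.
F up to E spans 14 letter names and 23 semitones — a major fourteenth.

M14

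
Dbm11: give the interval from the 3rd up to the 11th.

Dbm11 (Db minor eleventh) is spelled Db-Fb-Ab-Cb-Eb-Gb.
3rd = Fb; 11th = Gb.
Fb up to Gb spans 9 letter names and 14 semitones — a major ninth.

M9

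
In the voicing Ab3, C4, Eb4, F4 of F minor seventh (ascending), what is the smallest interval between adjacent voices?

Adjacent intervals: Ab3→C4 = major third; C4→Eb4 = minor third; Eb4→F4 = major second.
The smallest is Eb4 to F4, a major second (2 semitones).

major 2nd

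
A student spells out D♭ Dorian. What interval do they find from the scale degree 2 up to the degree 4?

D♭ dorian: D♭ E♭ F♭ G♭ A♭ B♭ C♭.
So we need the interval from E♭ up to G♭.
E♭ up to G♭ is 3 semitones, a half step narrower than a major third, so the interval is minor.

minor third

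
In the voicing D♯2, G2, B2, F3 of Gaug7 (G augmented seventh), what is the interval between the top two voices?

diminished fifth

Those voices are B2 and F3.
5 letter names make it a fifth; at 6 semitones (a half step narrower than perfect) the quality is diminished.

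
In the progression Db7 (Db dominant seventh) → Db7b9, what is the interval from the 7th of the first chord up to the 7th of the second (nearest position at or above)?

The 7th of Db7 (Db dominant seventh) is Cb; the 7th of Db7b9 is Cb.
Cb up to Cb spans 1 letter names and 0 semitones — a perfect unison.

P1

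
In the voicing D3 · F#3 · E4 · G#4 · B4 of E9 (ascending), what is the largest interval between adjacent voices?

minor seventh

Adjacent intervals: D3→F#3 = major third; F#3→E4 = minor seventh; E4→G#4 = major third; G#4→B4 = minor third.
The largest is F#3 to E4, a minor seventh (10 semitones).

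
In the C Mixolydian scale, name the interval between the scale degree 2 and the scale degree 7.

C mixolydian: C D E F G A Bb.
That puts D below Bb.
From D to Bb: 8 semitones over a sixth = minor.

minor 6th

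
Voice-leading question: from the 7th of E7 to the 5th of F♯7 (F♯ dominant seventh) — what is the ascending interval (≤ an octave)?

major 7th

The 7th of E7 is D; the 5th of F♯7 (F♯ dominant seventh) is C♯.
Counting 7 letters and 11 half steps from D gives a major seventh.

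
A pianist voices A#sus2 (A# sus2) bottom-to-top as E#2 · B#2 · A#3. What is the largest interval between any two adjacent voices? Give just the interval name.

Adjacent intervals: E#2→B#2 = perfect fifth; B#2→A#3 = minor seventh.
The largest is B#2 to A#3, a minor seventh (10 semitones).

minor seventh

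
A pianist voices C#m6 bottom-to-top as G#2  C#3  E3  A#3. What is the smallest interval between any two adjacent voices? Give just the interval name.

Adjacent intervals: G#2→C#3 = perfect fourth; C#3→E3 = minor third; E3→A#3 = augmented fourth.
The smallest is C#3 to E3, a minor third (3 semitones).

minor third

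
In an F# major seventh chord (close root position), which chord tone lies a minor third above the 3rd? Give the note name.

C#

Spelling the chord: F#, A#, C#, E#.
The 3rd is A#. A minor third above A# is C#.
C# is the chord's 5th.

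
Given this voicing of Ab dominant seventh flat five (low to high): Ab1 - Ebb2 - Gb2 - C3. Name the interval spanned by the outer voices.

major tenth

The outer voices are Ab1 and C3.
Counting 10 letters and 16 half steps from Ab gives a major tenth.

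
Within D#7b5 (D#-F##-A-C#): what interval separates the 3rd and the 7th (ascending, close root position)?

The 3rd is F## and the 7th is C#.
5 letter names make it a fifth; at 6 semitones (a half step narrower than perfect) the quality is diminished.

diminished fifth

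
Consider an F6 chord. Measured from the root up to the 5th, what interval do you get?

perfect fifth

F major sixth: F-A-C-D.
The root is F and the 5th is C.
From F to C is 7 semitones, exactly the perfect fifth.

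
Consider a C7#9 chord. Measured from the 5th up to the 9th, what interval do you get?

C7#9 is spelled C-E-G-B♭-D♯.
5th = G; 9th = D♯.
From G to D♯: 8 semitones over a fifth = augmented.

A5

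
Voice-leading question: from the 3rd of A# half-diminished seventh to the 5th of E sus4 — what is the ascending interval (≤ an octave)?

minor seventh

A# half-diminished seventh has C# as its 3rd, and E sus4 has B as its 5th.
From C# to B: 10 semitones over a seventh = minor.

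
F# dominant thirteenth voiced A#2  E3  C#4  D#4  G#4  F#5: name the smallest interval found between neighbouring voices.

major second

Adjacent intervals: A#2→E3 = diminished fifth; E3→C#4 = major sixth; C#4→D#4 = major second; D#4→G#4 = perfect fourth; G#4→F#5 = minor seventh.
The smallest is C#4 to D#4, a major second (2 semitones).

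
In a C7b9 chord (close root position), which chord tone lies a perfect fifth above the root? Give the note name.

Spelling the chord: C–E–G–Bb–Db.
The root is C. A perfect fifth above C is G.
G is the chord's 5th.

G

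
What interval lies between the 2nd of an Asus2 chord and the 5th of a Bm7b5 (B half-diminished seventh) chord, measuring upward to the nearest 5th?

diminished 5th

The 2nd of Asus2 is B; the 5th of Bm7b5 (B half-diminished seventh) is F.
From B to F: 6 semitones over a fifth = diminished.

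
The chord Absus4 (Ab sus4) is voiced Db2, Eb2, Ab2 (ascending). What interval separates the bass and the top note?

The outer voices are Db2 and Ab2.
Db up to Ab spans 5 letter names and 7 semitones — a perfect fifth.

perfect 5th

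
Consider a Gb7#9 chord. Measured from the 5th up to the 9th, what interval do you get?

augmented fifth

Gb7#9: Gb Bb Db Fb A.
So we need the interval from Db up to A.
From Db to A: 8 semitones over a fifth = augmented.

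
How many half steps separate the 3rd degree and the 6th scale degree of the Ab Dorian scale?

6

The scale is Ab Bb Cb Db Eb F Gb.
Cb up to F is an augmented fourth — 6 semitones.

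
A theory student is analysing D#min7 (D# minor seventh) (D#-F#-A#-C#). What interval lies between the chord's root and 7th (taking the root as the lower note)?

That puts D# below C#.
From D# to C#: 10 semitones over a seventh = minor.

minor seventh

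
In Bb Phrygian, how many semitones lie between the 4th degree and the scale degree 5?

2

The scale is Bb Cb Db Eb F Gb Ab.
Eb up to F is a major second — 2 semitones.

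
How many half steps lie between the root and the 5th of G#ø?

Spelling the chord: G#-B-D-F#.
G# to D is a diminished fifth: 6 semitones.

6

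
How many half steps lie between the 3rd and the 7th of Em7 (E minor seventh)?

E-7 is spelled E G B D.
G to D is a perfect fifth: 7 semitones.

7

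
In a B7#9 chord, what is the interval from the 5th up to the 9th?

augmented fifth

Spelling the chord: B-D♯-F♯-A-C𝄪.
5th = F♯; 9th = C𝄪.
From F♯ to C𝄪: 8 semitones over a fifth = augmented.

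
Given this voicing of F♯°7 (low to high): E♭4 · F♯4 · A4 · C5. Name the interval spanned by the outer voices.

major sixth

The outer voices are E♭4 and C5.
Counting 6 letters and 9 half steps from E♭ gives a major sixth.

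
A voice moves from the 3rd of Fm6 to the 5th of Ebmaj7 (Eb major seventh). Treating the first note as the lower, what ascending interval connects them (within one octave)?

Fm6 has Ab as its 3rd, and Ebmaj7 (Eb major seventh) has Bb as its 5th.
Counting 2 letters and 2 half steps from Ab gives a major second.

major 2nd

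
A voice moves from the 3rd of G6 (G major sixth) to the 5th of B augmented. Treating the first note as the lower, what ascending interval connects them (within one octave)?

augmented fifth

The 3rd of G6 (G major sixth) is B; the 5th of B augmented is F##.
5 letter names make it a fifth; at 8 semitones (a half step wider than perfect) the quality is augmented.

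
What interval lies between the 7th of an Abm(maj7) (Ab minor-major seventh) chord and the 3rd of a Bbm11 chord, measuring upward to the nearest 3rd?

Abm(maj7) (Ab minor-major seventh) has G as its 7th, and Bbm11 has Db as its 3rd.
From G to Db: 6 semitones over a fifth = diminished.

diminished fifth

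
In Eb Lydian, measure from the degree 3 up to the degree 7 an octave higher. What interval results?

perfect twelfth

The scale runs Eb F G A Bb C D.
So we need the interval from G up to D.
G up to D spans 12 letter names and 19 semitones — a perfect twelfth.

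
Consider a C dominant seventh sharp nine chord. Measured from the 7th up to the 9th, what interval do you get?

C dominant seventh sharp nine is spelled C E G B♭ D♯.
The 7th is B♭ and the 9th is D♯.
From B♭ to D♯: 5 semitones over a third = augmented.

A3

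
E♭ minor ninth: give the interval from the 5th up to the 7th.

E♭ minor ninth is spelled E♭ G♭ B♭ D♭ F.
That puts B♭ below D♭.
3 letter names make it a third; at 3 semitones (a half step narrower than major) the quality is minor.

minor third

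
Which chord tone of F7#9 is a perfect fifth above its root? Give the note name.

C

F7#9 (F dominant seventh sharp nine): F, A, C, Eb, G#.
The root is F. A perfect fifth above F is C.
C is the chord's 5th.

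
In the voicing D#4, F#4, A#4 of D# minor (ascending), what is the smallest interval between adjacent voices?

minor third

Adjacent intervals: D#4→F#4 = minor third; F#4→A#4 = major third.
The smallest is D#4 to F#4, a minor third (3 semitones).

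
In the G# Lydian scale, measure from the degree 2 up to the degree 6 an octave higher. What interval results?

The scale runs G# A# B# C## D# E# F##.
The degree 2 is A# and the 6th degree (up an octave) is E#.
From A# to E# is 19 semitones, exactly the perfect twelfth.

perfect twelfth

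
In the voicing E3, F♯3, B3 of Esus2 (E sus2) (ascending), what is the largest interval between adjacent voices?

perfect fourth

Adjacent intervals: E3→F♯3 = major second; F♯3→B3 = perfect fourth.
The largest is F♯3 to B3, a perfect fourth (5 semitones).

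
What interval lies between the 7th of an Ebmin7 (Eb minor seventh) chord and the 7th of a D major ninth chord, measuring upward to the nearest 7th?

The 7th of Ebmin7 (Eb minor seventh) is Db; the 7th of D major ninth is C#.
Db up to C# is 12 semitones, a half step wider than a major seventh, so the interval is augmented.

A7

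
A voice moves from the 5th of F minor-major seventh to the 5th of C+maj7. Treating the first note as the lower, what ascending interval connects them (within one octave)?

The 5th of F minor-major seventh is C; the 5th of C+maj7 is G#.
5 letter names make it a fifth; at 8 semitones (a half step wider than perfect) the quality is augmented.

augmented fifth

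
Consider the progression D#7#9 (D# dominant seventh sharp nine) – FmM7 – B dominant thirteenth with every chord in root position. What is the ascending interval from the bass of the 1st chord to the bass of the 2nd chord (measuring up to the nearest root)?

The roots are D# and F.
From D# to F: 2 semitones over a third = diminished.

d3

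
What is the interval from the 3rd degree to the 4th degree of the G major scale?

G major: G A B C D E F#.
That puts B below C.
From B to C: 1 semitone over a second = minor.

minor 2nd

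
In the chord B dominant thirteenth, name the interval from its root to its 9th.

B13 (B dominant thirteenth) is spelled B–D#–F#–A–C#–G#.
So we need the interval from B up to C#.
Counting 9 letters and 14 half steps from B gives a major ninth.

M9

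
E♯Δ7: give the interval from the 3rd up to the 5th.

Spelling the chord: E♯–G𝄪–B♯–D𝄪.
The 3rd is G𝄪 and the 5th is B♯.
From G𝄪 to B♯: 3 semitones over a third = minor.

minor third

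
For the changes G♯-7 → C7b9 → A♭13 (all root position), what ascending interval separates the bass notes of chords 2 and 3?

minor 6th

The roots are C and A♭.
C up to A♭ is 8 semitones, a half step narrower than a major sixth, so the interval is minor.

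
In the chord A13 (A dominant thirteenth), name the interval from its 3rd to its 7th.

A13 is spelled A-C♯-E-G-B-F♯.
That puts C♯ below G.
C♯ up to G is 6 semitones, a half step narrower than a perfect fifth, so the interval is diminished.
That tritone between 3rd and 7th is what gives the dominant seventh its pull toward resolution.

diminished fifth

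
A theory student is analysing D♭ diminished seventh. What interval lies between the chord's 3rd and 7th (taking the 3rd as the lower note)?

diminished 5th

D♭dim7 (D♭ diminished seventh): D♭, F♭, A𝄫, C𝄫.
That puts F♭ below C𝄫.
F♭ up to C𝄫 is 6 semitones, a half step narrower than a perfect fifth, so the interval is diminished.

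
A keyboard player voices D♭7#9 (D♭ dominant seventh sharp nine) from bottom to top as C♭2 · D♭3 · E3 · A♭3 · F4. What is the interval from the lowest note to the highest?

augmented 18th

The outer voices are C♭2 and F4.
18 letter names make it a 18th; at 30 semitones (a half step wider than perfect) the quality is augmented.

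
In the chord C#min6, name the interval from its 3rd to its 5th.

The chord tones of C# minor sixth are C#-E-G#-A#.
That puts E below G#.
From E to G# is 4 semitones, exactly the major third.

major third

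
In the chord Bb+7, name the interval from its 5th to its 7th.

diminished third

The chord tones of Bb7#5 (Bb augmented seventh) are Bb-D-F#-Ab.
So we need the interval from F# up to Ab.
F# up to Ab is 2 semitones, a whole step narrower than a major third, so the interval is diminished.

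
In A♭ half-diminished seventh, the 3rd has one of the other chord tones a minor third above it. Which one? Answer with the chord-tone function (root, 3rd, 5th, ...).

5th

Spelling the chord: A♭ C♭ E𝄫 G♭.
The 3rd is C♭. A minor third above C♭ is E𝄫.
E𝄫 is the chord's 5th.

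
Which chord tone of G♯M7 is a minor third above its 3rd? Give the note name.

D#

The chord tones of G♯Δ7 are G♯ B♯ D♯ F𝄪.
The 3rd is B♯. A minor third above B♯ is D♯.
D♯ is the chord's 5th.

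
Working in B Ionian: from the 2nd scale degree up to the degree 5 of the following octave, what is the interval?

B major: B C# D# E F# G# A#.
That puts C# below F#.
From C# to F# is 17 semitones, exactly the perfect eleventh.

perfect eleventh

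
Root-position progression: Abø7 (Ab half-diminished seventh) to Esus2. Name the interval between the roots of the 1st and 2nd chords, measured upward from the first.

The roots are Ab and E.
Ab up to E is 8 semitones, a half step wider than a perfect fifth, so the interval is augmented.

A5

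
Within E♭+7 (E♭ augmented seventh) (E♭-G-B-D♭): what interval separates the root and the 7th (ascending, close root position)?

minor seventh

That puts E♭ below D♭.
E♭ up to D♭ is 10 semitones, a half step narrower than a major seventh, so the interval is minor.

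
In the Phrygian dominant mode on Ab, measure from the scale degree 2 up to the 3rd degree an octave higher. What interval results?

augmented 9th

Spelling the Phrygian dominant mode on Ab: Ab Bbb C Db Eb Fb Gb.
That puts Bbb below C.
9 letter names make it a ninth; at 15 semitones (a half step wider than major) the quality is augmented.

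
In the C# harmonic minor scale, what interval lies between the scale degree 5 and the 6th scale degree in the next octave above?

m9

The scale runs C# D# E F# G# A B#.
Scale degree 5 = G#; degree 6 (up an octave) = A.
9 letter names make it a ninth; at 13 semitones (a half step narrower than major) the quality is minor.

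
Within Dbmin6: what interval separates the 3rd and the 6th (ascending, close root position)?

augmented fourth

Spelling the chord: Db, Fb, Ab, Bb.
That puts Fb below Bb.
Fb up to Bb is 6 semitones, a half step wider than a perfect fourth, so the interval is augmented.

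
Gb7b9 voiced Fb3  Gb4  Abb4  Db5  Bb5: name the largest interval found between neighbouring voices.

major 9th

Adjacent intervals: Fb3→Gb4 = major ninth; Gb4→Abb4 = minor second; Abb4→Db5 = augmented fourth; Db5→Bb5 = major sixth.
The largest is Fb3 to Gb4, a major ninth (14 semitones).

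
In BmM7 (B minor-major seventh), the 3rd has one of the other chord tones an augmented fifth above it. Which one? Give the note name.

BmM7 (B minor-major seventh) is spelled B–D–F#–A#.
The 3rd is D. An augmented fifth above D is A#.
A# is the chord's 7th.

A#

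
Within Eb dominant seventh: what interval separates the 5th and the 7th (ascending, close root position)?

minor third

Spelling the chord: Eb-G-Bb-Db.
5th = Bb; 7th = Db.
From Bb to Db: 3 semitones over a third = minor.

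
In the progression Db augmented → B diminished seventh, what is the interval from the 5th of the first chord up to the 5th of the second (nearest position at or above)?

minor 6th

The 5th of Db augmented is A; the 5th of B diminished seventh is F.
6 letter names make it a sixth; at 8 semitones (a half step narrower than major) the quality is minor.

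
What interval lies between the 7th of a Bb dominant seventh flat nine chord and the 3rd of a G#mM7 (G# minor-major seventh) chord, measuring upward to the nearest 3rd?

The 7th of Bb dominant seventh flat nine is Ab; the 3rd of G#mM7 (G# minor-major seventh) is B.
2 letter names make it a second; at 3 semitones (a half step wider than major) the quality is augmented.

augmented second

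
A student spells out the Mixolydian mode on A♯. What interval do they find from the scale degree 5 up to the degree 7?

The scale runs A♯ B♯ C𝄪 D♯ E♯ F𝄪 G♯.
Scale degree 5 = E♯; 7th degree = G♯.
From E♯ to G♯: 3 semitones over a third = minor.

minor 3rd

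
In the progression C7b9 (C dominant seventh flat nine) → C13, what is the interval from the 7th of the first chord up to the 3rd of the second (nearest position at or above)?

C7b9 (C dominant seventh flat nine) has B♭ as its 7th, and C13 has E as its 3rd.
4 letter names make it a fourth; at 6 semitones (a half step wider than perfect) the quality is augmented.

A4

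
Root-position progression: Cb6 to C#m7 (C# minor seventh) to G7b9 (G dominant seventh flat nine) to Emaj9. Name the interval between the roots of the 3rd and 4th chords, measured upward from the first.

The roots are G and E.
From G to E is 9 semitones, exactly the major sixth.

major 6th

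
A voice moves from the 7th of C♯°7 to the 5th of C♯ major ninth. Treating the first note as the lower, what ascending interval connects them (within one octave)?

The 7th of C♯°7 is B♭; the 5th of C♯ major ninth is G♯.
B♭ up to G♯ is 10 semitones, a half step wider than a major sixth, so the interval is augmented.

augmented 6th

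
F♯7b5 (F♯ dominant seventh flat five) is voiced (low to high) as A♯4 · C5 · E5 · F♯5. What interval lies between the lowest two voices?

Those voices are A♯4 and C5.
A♯ up to C is 2 semitones, a whole step narrower than a major third, so the interval is diminished.

d3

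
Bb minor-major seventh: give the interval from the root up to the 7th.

major seventh

Bbm(maj7) is spelled Bb Db F A.
Root = Bb; 7th = A.
Counting 7 letters and 11 half steps from Bb gives a major seventh.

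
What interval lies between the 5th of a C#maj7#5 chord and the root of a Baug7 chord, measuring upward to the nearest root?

The 5th of C#maj7#5 is G##; the root of Baug7 is B.
From G## to B: 2 semitones over a third = diminished.

d3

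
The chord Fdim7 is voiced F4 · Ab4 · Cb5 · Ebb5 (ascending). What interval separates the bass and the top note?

The outer voices are F4 and Ebb5.
F up to Ebb is 9 semitones, a whole step narrower than a major seventh, so the interval is diminished.

d7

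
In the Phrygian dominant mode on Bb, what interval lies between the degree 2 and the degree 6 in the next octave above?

perfect twelfth

Spelling the Phrygian dominant mode on Bb: Bb Cb D Eb F Gb Ab.
That puts Cb below Gb.
Cb up to Gb spans 12 letter names and 19 semitones — a perfect twelfth.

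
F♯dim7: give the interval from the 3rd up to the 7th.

diminished 5th

Spelling the chord: F♯–A–C–E♭.
So we need the interval from A up to E♭.
A up to E♭ is 6 semitones, a half step narrower than a perfect fifth, so the interval is diminished.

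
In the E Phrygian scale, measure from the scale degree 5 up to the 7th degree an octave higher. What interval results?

minor 10th

E phrygian: E F G A B C D.
The scale degree 5 is B and the scale degree 7 (up an octave) is D.
From B to D: 15 semitones over a tenth = minor.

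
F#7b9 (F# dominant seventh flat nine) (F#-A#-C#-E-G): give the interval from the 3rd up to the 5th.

3rd = A#; 5th = C#.
A# up to C# is 3 semitones, a half step narrower than a major third, so the interval is minor.

minor third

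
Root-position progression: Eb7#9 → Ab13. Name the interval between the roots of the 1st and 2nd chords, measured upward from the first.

The roots are Eb and Ab.
Eb up to Ab spans 4 letter names and 5 semitones — a perfect fourth.

perfect 4th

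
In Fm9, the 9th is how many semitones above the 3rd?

F minor ninth: F, Ab, C, Eb, G.
Ab to G is a major seventh: 11 semitones.

11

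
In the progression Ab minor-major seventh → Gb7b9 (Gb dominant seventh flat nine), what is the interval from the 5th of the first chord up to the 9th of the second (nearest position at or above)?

The 5th of Ab minor-major seventh is Eb; the 9th of Gb7b9 (Gb dominant seventh flat nine) is Abb.
From Eb to Abb: 4 semitones over a fourth = diminished.

diminished fourth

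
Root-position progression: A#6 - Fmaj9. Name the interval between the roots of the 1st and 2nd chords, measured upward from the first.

The roots are A# and F.
6 letter names make it a sixth; at 7 semitones (a whole step narrower than major) the quality is diminished.

diminished sixth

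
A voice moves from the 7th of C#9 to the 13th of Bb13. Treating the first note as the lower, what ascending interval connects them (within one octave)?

The 7th of C#9 is B; the 13th of Bb13 is G.
From B to G: 8 semitones over a sixth = minor.

m6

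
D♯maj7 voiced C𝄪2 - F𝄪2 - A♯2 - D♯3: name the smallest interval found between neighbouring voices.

minor third

Adjacent intervals: C𝄪2→F𝄪2 = perfect fourth; F𝄪2→A♯2 = minor third; A♯2→D♯3 = perfect fourth.
The smallest is F𝄪2 to A♯2, a minor third (3 semitones).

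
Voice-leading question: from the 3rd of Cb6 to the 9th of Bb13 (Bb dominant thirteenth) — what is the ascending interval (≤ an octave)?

M6

The 3rd of Cb6 is Eb; the 9th of Bb13 (Bb dominant thirteenth) is C.
From Eb to C is 9 semitones, exactly the major sixth.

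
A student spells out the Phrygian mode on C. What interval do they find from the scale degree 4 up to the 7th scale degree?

C phrygian: C D♭ E♭ F G A♭ B♭.
The scale degree 4 is F and the 7th degree is B♭.
Counting 4 letters and 5 half steps from F gives a perfect fourth.

perfect 4th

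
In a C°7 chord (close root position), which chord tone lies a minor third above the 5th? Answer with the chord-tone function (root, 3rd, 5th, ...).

C diminished seventh is spelled C-Eb-Gb-Bbb.
The 5th is Gb. A minor third above Gb is Bbb.
Bbb is the chord's 7th.

7th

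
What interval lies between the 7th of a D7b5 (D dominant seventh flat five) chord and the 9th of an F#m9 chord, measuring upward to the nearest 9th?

D7b5 (D dominant seventh flat five) has C as its 7th, and F#m9 has G# as its 9th.
From C to G#: 8 semitones over a fifth = augmented.

A5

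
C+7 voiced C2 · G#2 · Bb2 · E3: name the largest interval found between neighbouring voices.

augmented fifth

Adjacent intervals: C2→G#2 = augmented fifth; G#2→Bb2 = diminished third; Bb2→E3 = augmented fourth.
The largest is C2 to G#2, an augmented fifth (8 semitones).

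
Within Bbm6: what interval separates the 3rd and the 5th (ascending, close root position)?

major third

Spelling the chord: Bb-Db-F-G.
So we need the interval from Db up to F.
From Db to F is 4 semitones, exactly the major third.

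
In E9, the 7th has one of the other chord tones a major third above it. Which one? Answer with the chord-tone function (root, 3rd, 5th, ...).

9th

E9 (E dominant ninth) is spelled E-G#-B-D-F#.
The 7th is D. A major third above D is F#.
F# is the chord's 9th.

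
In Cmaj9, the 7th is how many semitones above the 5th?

The chord tones of C major ninth are C E G B D.
G to B is a major third: 4 semitones.

4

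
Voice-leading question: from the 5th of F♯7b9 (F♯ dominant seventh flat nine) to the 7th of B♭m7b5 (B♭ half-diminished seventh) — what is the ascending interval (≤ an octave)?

diminished 6th

F♯7b9 (F♯ dominant seventh flat nine) has C♯ as its 5th, and B♭m7b5 (B♭ half-diminished seventh) has A♭ as its 7th.
6 letter names make it a sixth; at 7 semitones (a whole step narrower than major) the quality is diminished.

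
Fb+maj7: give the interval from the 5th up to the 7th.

The chord tones of Fbmaj7#5 are Fb, Ab, C, Eb.
That puts C below Eb.
3 letter names make it a third; at 3 semitones (a half step narrower than major) the quality is minor.

minor third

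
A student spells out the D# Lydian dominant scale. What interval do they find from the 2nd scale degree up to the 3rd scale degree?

D# lydian dominant: D# E# F## G## A# B# C#.
The 2nd scale degree is E# and the 3rd degree is F##.
From E# to F## is 2 semitones, exactly the major second.

M2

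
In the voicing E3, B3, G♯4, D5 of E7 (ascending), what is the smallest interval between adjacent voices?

d5

Adjacent intervals: E3→B3 = perfect fifth; B3→G♯4 = major sixth; G♯4→D5 = diminished fifth.
The smallest is G♯4 to D5, a diminished fifth (6 semitones).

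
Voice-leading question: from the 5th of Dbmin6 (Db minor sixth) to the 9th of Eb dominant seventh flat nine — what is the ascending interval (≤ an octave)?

The 5th of Dbmin6 (Db minor sixth) is Ab; the 9th of Eb dominant seventh flat nine is Fb.
From Ab to Fb: 8 semitones over a sixth = minor.

minor 6th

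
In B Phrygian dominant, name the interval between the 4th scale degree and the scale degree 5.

major 2nd

Spelling B Phrygian dominant: B C D# E F# G A.
That puts E below F#.
From E to F# is 2 semitones, exactly the major second.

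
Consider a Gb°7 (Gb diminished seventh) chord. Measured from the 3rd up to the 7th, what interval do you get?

Spelling the chord: Gb Bbb Dbb Fbb.
The 3rd is Bbb and the 7th is Fbb.
5 letter names make it a fifth; at 6 semitones (a half step narrower than perfect) the quality is diminished.

diminished 5th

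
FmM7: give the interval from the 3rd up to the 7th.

augmented fifth

Fm(maj7) (F minor-major seventh): F–Ab–C–E.
So we need the interval from Ab up to E.
From Ab to E: 8 semitones over a fifth = augmented.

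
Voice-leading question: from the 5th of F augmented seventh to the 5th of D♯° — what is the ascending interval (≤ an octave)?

The 5th of F augmented seventh is C♯; the 5th of D♯° is A.
C♯ up to A is 8 semitones, a half step narrower than a major sixth, so the interval is minor.

minor 6th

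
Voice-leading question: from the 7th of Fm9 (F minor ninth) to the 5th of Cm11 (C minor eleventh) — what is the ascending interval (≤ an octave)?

major third

The 7th of Fm9 (F minor ninth) is E♭; the 5th of Cm11 (C minor eleventh) is G.
Counting 3 letters and 4 half steps from E♭ gives a major third.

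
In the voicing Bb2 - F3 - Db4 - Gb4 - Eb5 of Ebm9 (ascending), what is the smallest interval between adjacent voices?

Adjacent intervals: Bb2→F3 = perfect fifth; F3→Db4 = minor sixth; Db4→Gb4 = perfect fourth; Gb4→Eb5 = major sixth.
The smallest is Db4 to Gb4, a perfect fourth (5 semitones).

perfect 4th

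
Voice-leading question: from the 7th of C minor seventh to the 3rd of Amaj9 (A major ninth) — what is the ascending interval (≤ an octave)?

augmented 2nd

The 7th of C minor seventh is Bb; the 3rd of Amaj9 (A major ninth) is C#.
From Bb to C#: 3 semitones over a second = augmented.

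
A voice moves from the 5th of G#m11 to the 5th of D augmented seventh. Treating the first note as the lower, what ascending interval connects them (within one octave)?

perfect fifth

The 5th of G#m11 is D#; the 5th of D augmented seventh is A#.
From D# to A# is 7 semitones, exactly the perfect fifth.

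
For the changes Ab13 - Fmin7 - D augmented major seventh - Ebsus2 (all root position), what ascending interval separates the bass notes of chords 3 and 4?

minor second

The roots are D and Eb.
2 letter names make it a second; at 1 semitone (a half step narrower than major) the quality is minor.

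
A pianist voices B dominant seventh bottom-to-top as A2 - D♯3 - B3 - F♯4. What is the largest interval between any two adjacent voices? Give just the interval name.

Adjacent intervals: A2→D♯3 = augmented fourth; D♯3→B3 = minor sixth; B3→F♯4 = perfect fifth.
The largest is D♯3 to B3, a minor sixth (8 semitones).

minor sixth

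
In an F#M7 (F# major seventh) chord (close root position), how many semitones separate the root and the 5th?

F# major seventh: F#, A#, C#, E#.
F# to C# is a perfect fifth: 7 semitones.

7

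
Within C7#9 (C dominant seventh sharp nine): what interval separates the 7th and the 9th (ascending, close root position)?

augmented third

C7#9: C-E-G-B♭-D♯.
The 7th is B♭ and the 9th is D♯.
3 letter names make it a third; at 5 semitones (a half step wider than major) the quality is augmented.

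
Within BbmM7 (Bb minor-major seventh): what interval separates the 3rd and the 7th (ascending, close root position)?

augmented 5th

BbmM7 (Bb minor-major seventh) is spelled Bb–Db–F–A.
The 3rd is Db and the 7th is A.
5 letter names make it a fifth; at 8 semitones (a half step wider than perfect) the quality is augmented.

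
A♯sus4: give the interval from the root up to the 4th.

A♯sus4 is spelled A♯-D♯-E♯.
Root = A♯; 4th = D♯.
A♯ up to D♯ spans 4 letter names and 5 semitones — a perfect fourth.

perfect fourth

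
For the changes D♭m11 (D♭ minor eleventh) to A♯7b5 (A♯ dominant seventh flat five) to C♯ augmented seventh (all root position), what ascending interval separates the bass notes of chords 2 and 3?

The roots are A♯ and C♯.
3 letter names make it a third; at 3 semitones (a half step narrower than major) the quality is minor.

minor third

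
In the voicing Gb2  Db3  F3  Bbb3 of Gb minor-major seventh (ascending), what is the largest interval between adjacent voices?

Adjacent intervals: Gb2→Db3 = perfect fifth; Db3→F3 = major third; F3→Bbb3 = diminished fourth.
The largest is Gb2 to Db3, a perfect fifth (7 semitones).

perfect fifth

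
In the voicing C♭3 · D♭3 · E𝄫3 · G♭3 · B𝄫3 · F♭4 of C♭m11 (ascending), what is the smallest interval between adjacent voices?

Adjacent intervals: C♭3→D♭3 = major second; D♭3→E𝄫3 = minor second; E𝄫3→G♭3 = major third; G♭3→B𝄫3 = minor third; B𝄫3→F♭4 = perfect fifth.
The smallest is D♭3 to E𝄫3, a minor second (1 semitone).

minor second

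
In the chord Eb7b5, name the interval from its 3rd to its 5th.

Spelling the chord: Eb G Bbb Db.
3rd = G; 5th = Bbb.
3 letter names make it a third; at 2 semitones (a whole step narrower than major) the quality is diminished.

d3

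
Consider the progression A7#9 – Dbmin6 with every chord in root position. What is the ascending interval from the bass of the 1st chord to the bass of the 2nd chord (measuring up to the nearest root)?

d4

The roots are A and Db.
From A to Db: 4 semitones over a fourth = diminished.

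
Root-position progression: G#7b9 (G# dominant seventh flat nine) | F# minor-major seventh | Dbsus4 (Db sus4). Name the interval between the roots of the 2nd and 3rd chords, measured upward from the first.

The roots are F# and Db.
F# up to Db is 7 semitones, a whole step narrower than a major sixth, so the interval is diminished.

diminished 6th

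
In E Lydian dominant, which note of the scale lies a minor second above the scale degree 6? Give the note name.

D

The scale is E F# G# A# B C# D.
The scale degree 6 is C#; a minor second above that is D — scale degree 7.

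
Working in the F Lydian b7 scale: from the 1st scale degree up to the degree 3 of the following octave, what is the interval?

The scale runs F G A B C D Eb.
That puts F below A.
From F to A is 16 semitones, exactly the major tenth.

M10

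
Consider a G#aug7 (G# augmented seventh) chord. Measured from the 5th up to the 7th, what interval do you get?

diminished third

Spelling the chord: G#-B#-D##-F#.
That puts D## below F#.
From D## to F#: 2 semitones over a third = diminished.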